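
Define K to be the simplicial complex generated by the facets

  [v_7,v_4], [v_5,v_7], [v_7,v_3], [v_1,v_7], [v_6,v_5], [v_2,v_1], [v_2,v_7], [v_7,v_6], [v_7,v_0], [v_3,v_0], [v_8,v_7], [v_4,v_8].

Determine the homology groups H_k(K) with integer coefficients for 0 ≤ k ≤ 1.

Order the vertices as v_0 < v_1 < v_2 < v_3 < v_4 < v_5 < v_6 < v_7 < v_8. Listing each simplex with vertices in this order, K has dimension 1 with simplices:

  0-simplices (9): [v_0], [v_1], [v_2], [v_3], [v_4], [v_5], [v_6], [v_7], [v_8]
  1-simplices (12): [v_0,v_3], [v_0,v_7], [v_1,v_2], [v_1,v_7], [v_2,v_7], [v_3,v_7], [v_4,v_7], [v_4,v_8], [v_5,v_6], [v_5,v_7], [v_6,v_7], [v_7,v_8]

giving chain groups C_0 ≅ Z^9, C_1 ≅ Z^12.

∂_1: C_1 → C_0 sends each edge [p,q] (with p < q) to q − p. For instance
  ∂[v_4,v_8] = [v_8] − [v_4].
The resulting 9×12 matrix has rank 8, and its Smith normal form has invariant factors (1,1,1,1,1,1,1,1).

Reading off H_k = ker ∂_k / im ∂_{k+1}:

  H_0: rank C_0 − rank ∂_1 = 9 − 8 = 1, and the invariant factors of ∂_1 are all 1, so H_0 = Z.
  H_1: rank ker ∂_1 − rank ∂_2 = (12 − 8) − 0 = 4, and there is no ∂_2, so H_1 = Z^4.

H_0 = Z,  H_1 = Z^4.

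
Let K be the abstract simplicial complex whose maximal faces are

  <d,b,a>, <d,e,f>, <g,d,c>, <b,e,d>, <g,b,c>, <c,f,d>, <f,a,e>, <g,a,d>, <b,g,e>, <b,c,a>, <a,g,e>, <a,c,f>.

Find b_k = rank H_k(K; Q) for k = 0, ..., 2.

Order the vertices as a < b < c < d < e < f < g. Listing each simplex with vertices in this order, K has dimension 2 with simplices:

  0-simplices (7): a, b, c, d, e, f, g
  1-simplices (18): ab, ac, ad, ae, af, ag, bc, bd, be, bg, cd, cf, cg, de, df, dg, ef, eg
  2-simplices (12): abc, abd, acf, adg, aef, aeg, bcg, bde, beg, cdf, cdg, def

so the chain groups are C_0 ≅ Z^7, C_1 ≅ Z^18, C_2 ≅ Z^12.

The boundary map ∂_1: C_1 → C_0 maps an edge to its endpoints' difference, ∂[p,q] = q − p. For instance
  ∂df = f − d.
The 7×18 boundary matrix has rank 6 and Smith normal form diag(1,1,1,1,1,1).

Boundary ∂_2: C_2 → C_1 maps a triangle to the signed sum of its edges. For instance
  ∂def = ef − df + de,
  ∂acf = cf − af + ac.
As a 18×12 matrix over Z this has rank 12, with invariant factors (1,1,1,1,1,1,1,1,1,1,1,2).

Now H_k = ker ∂_k / im ∂_{k+1}, so:

  H_0: rank C_0 − rank ∂_1 = 7 − 6 = 1, and the invariant factors of ∂_1 are all 1, so H_0 = Z.
  H_1: rank ker ∂_1 − rank ∂_2 = (18 − 6) − 12 = 0, and ∂_2 has invariant factor 2 > 1, so H_1 = Z/2.
  H_2: rank ker ∂_2 − rank ∂_3 = (12 − 12) − 0 = 0, and there is no ∂_3, so H_2 = 0.

Hence the Betti numbers are b_0 = 1, b_1 = 0, b_2 = 0.

b_0 = 1, b_1 = 0, b_2 = 0.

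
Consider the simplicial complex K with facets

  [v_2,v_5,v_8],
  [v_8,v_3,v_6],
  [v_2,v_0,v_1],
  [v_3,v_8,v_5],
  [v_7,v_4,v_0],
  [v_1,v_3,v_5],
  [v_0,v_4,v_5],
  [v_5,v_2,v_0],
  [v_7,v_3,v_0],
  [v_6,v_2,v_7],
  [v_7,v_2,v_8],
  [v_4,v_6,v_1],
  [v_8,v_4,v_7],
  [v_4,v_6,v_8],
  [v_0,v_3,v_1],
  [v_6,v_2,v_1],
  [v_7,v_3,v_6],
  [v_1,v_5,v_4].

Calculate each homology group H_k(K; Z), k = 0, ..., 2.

Take the total order v_0 < v_1 < v_2 < v_3 < v_4 < v_5 < v_6 < v_7 < v_8 on the vertex set. Then K (dimension 2) consists of the simplices:

  0-simplices (9): [v_0], [v_1], [v_2], [v_3], [v_4], [v_5], [v_6], [v_7], [v_8]
  1-simplices (27): (27 of them)
  2-simplices (18): (18 of them)

giving chain groups C_0 ≅ Z^9, C_1 ≅ Z^27, C_2 ≅ Z^18.

The boundary map ∂_1: C_1 → C_0 maps an edge to its endpoints' difference, ∂[p,q] = q − p. For instance
  ∂[v_5,v_8] = [v_8] − [v_5].
The 9×27 boundary matrix has rank 8 and Smith normal form diag(1,1,1,1,1,1,1,1).

∂_2: C_2 → C_1 acts by ∂[p,q,r] = [q,r] − [p,r] + [p,q]. For instance
  ∂[v_0,v_1,v_3] = [v_1,v_3] − [v_0,v_3] + [v_0,v_1],
  ∂[v_2,v_7,v_8] = [v_7,v_8] − [v_2,v_8] + [v_2,v_7].
This gives a 27×18 integer matrix of rank 18; reducing to Smith normal form yields diagonal entries (1,1,1,1,1,1,1,1,1,1,1,1,1,1,1,1,1,2).

Reading off H_k = ker ∂_k / im ∂_{k+1}:

  H_0: rank C_0 − rank ∂_1 = 9 − 8 = 1, and the invariant factors of ∂_1 are all 1, so H_0 = Z.
  H_1: rank ker ∂_1 − rank ∂_2 = (27 − 8) − 18 = 1, and ∂_2 has invariant factor 2 > 1, so H_1 = Z ⊕ Z/2Z.
  H_2: rank ker ∂_2 − rank ∂_3 = (18 − 18) − 0 = 0, and there is no ∂_3, so H_2 = 0.

H_0 ≅ Z,  H_1 ≅ Z ⊕ Z/2Z,  H_2 = 0.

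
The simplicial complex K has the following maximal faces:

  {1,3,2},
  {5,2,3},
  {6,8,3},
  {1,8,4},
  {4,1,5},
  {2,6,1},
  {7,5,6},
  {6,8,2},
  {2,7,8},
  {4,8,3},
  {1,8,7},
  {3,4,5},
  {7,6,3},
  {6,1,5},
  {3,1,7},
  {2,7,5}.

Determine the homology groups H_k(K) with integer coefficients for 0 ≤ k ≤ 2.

Fix the vertex order 1 < 2 < 3 < 4 < 5 < 6 < 7 < 8 and write every simplex with vertices in increasing order. Then dim K = 2 and the simplices of K are:

  0-simplices (8): [1], [2], [3], [4], [5], [6], [7], [8]
  1-simplices (24): (24 of them)
  2-simplices (16): [1,2,3], [1,2,6], [1,3,7], [1,4,5], [1,4,8], [1,5,6], [1,7,8], [2,3,5], [2,5,7], [2,6,8], [2,7,8], [3,4,5], [3,4,8], [3,6,7], [3,6,8], [5,6,7]

giving chain groups C_0 ≅ Z^8, C_1 ≅ Z^24, C_2 ≅ Z^16.

The boundary map ∂_1: C_1 → C_0 is given by ∂[p,q] = [q] − [p].
The 8×24 boundary matrix has rank 7 and Smith normal form diag(1,1,1,1,1,1,1).

The boundary map ∂_2: C_2 → C_1 sends each 2-simplex [p,q,r] to [q,r] − [p,r] + [p,q]. For instance
  ∂[2,6,8] = [6,8] − [2,8] + [2,6],
  ∂[3,4,5] = [4,5] − [3,5] + [3,4].
This gives a 24×16 integer matrix of rank 15; reducing to Smith normal form yields diagonal entries (1,1,1,1,1,1,1,1,1,1,1,1,1,1,1).

Computing H_k = (kernel of ∂_k) / (image of ∂_{k+1}):

  H_0: rank C_0 − rank ∂_1 = 8 − 7 = 1, and the invariant factors of ∂_1 are all 1, so H_0 ≅ Z.
  H_1: rank ker ∂_1 − rank ∂_2 = (24 − 7) − 15 = 2, and the invariant factors of ∂_2 are all 1, so H_1 ≅ Z^2.
  H_2: rank ker ∂_2 − rank ∂_3 = (16 − 15) − 0 = 1, and there is no ∂_3, so H_2 ≅ Z.

H_0 ≅ Z,  H_1 ≅ Z^2,  H_2 ≅ Z.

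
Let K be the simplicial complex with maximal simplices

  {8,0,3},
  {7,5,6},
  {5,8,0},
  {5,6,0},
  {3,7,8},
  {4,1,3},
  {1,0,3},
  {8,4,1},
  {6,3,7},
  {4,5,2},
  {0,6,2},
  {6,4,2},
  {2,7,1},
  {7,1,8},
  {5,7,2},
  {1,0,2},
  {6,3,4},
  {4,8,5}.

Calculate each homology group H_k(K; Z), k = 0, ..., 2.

K has 9 vertices, 27 edges, 18 triangles.
rank ∂_0 = 0, rank ∂_1 = 8 ⇒ b_0 = 9 − 0 − 8 = 1; all invariant factors of ∂_1 are 1 so no torsion. So H_0 ≅ Z.
rank ∂_1 = 8, rank ∂_2 = 18 ⇒ b_1 = 27 − 8 − 18 = 1; ∂_2 has invariant factor(s) [2] giving torsion. So H_1 ≅ Z ⊕ Z/2.
rank ∂_2 = 18, rank ∂_3 = 0 ⇒ b_2 = 18 − 18 − 0 = 0. So H_2 ≅ 0.

H_0 ≅ Z,  H_1 ≅ Z ⊕ Z/2,  H_2 = 0.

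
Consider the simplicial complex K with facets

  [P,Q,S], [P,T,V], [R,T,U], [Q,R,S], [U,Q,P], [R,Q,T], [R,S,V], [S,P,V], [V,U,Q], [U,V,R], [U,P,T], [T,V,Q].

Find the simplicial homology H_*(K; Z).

H_0 = Z,  H_1 = Z/2,  H_2 = 0.

Order the vertices as P < Q < R < S < T < U < V. Listing each simplex with vertices in this order, K has dimension 2 with simplices:

  0-simplices (7): P, Q, R, S, T, U, V
  1-simplices (18): PQ, PS, PT, PU, PV, QR, QS, QT, QU, QV, RS, RT, RU, RV, SV, TU, TV, UV
  2-simplices (12): PQS, PQU, PSV, PTU, PTV, QRS, QRT, QTV, QUV, RSV, RTU, RUV

Hence C_0 ≅ Z^7, C_1 ≅ Z^18, C_2 ≅ Z^12.

The boundary map ∂_1: C_1 → C_0 maps an edge to its endpoints' difference, ∂[p,q] = q − p. For instance
  ∂PV = V − P.
As a 7×18 matrix over Z this has rank 6, with invariant factors (1,1,1,1,1,1).

∂_2: C_2 → C_1 sends each 2-simplex [p,q,r] to [q,r] − [p,r] + [p,q]. For instance
  ∂QUV = UV − QV + QU,
  ∂QRS = RS − QS + QR.
This gives a 18×12 integer matrix of rank 12; reducing to Smith normal form yields diagonal entries (1,1,1,1,1,1,1,1,1,1,1,2).

Now H_k = ker ∂_k / im ∂_{k+1}, so:

  H_0: rank C_0 − rank ∂_1 = 7 − 6 = 1, and the invariant factors of ∂_1 are all 1, so H_0 ≅ Z.
  H_1: rank ker ∂_1 − rank ∂_2 = (18 − 6) − 12 = 0, and ∂_2 has invariant factor 2 > 1, so H_1 ≅ Z/2.
  H_2: rank ker ∂_2 − rank ∂_3 = (12 − 12) − 0 = 0, and there is no ∂_3, so H_2 ≅ 0.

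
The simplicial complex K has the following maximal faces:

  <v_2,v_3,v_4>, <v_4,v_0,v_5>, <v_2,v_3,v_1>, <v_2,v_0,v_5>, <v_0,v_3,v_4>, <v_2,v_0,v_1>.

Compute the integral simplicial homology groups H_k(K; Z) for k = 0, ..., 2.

H_0 = Z,  H_1 = Z,  H_2 = 0.

We work with the vertex ordering v_0 < v_1 < v_2 < v_3 < v_4 < v_5. The simplices of K, each written with vertices in increasing order, are:

  0-simplices (6): [v_0], [v_1], [v_2], [v_3], [v_4], [v_5]
  1-simplices (12): [v_0,v_1], [v_0,v_2], [v_0,v_3], [v_0,v_4], [v_0,v_5], [v_1,v_2], [v_1,v_3], [v_2,v_3], [v_2,v_4], [v_2,v_5], [v_3,v_4], [v_4,v_5]
  2-simplices (6): [v_0,v_1,v_2], [v_0,v_2,v_5], [v_0,v_3,v_4], [v_0,v_4,v_5], [v_1,v_2,v_3], [v_2,v_3,v_4]

Hence C_0 ≅ Z^6, C_1 ≅ Z^12, C_2 ≅ Z^6.

∂_1: C_1 → C_0 maps an edge to its endpoints' difference, ∂[p,q] = q − p.
The resulting 6×12 matrix has rank 5, and its Smith normal form has invariant factors (1,1,1,1,1).

The boundary map ∂_2: C_2 → C_1 acts by ∂[p,q,r] = [q,r] − [p,r] + [p,q]. For instance
  ∂[v_0,v_2,v_5] = [v_2,v_5] − [v_0,v_5] + [v_0,v_2],
  ∂[v_1,v_2,v_3] = [v_2,v_3] − [v_1,v_3] + [v_1,v_2].
The 12×6 boundary matrix has rank 6 and Smith normal form diag(1,1,1,1,1,1).

Reading off H_k = ker ∂_k / im ∂_{k+1}:

  H_0: rank C_0 − rank ∂_1 = 6 − 5 = 1, and the invariant factors of ∂_1 are all 1, so H_0 ≅ Z.
  H_1: rank ker ∂_1 − rank ∂_2 = (12 − 5) − 6 = 1, and the invariant factors of ∂_2 are all 1, so H_1 ≅ Z.
  H_2: rank ker ∂_2 − rank ∂_3 = (6 − 6) − 0 = 0, and there is no ∂_3, so H_2 ≅ 0.

As a check, the Euler characteristic is 6 − 12 + 6 = 0, which agrees with 1 − 1 + 0 = 0.
(K is a triangulation of the cylinder S^1 x I.)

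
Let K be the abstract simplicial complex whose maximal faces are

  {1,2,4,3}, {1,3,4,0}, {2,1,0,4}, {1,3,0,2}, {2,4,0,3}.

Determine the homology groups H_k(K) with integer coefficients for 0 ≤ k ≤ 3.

Take the total order 0 < 1 < 2 < 3 < 4 on the vertex set. Then K (dimension 3) consists of the simplices:

  0-simplices (5): [0], [1], [2], [3], [4]
  1-simplices (10): [0,1], [0,2], [0,3], [0,4], [1,2], [1,3], [1,4], [2,3], [2,4], [3,4]
  2-simplices (10): [0,1,2], [0,1,3], [0,1,4], [0,2,3], [0,2,4], [0,3,4], [1,2,3], [1,2,4], [1,3,4], [2,3,4]
  3-simplices (5): [0,1,2,3], [0,1,2,4], [0,1,3,4], [0,2,3,4], [1,2,3,4]

Hence C_0 ≅ Z^5, C_1 ≅ Z^10, C_2 ≅ Z^10, C_3 ≅ Z^5.

The boundary map ∂_1: C_1 → C_0 is given by ∂[p,q] = [q] − [p]. For instance
  ∂[0,1] = [1] − [0].
The 5×10 boundary matrix has rank 4 and Smith normal form diag(1,1,1,1).

∂_2: C_2 → C_1 sends each 2-simplex [p,q,r] to [q,r] − [p,r] + [p,q]. For instance
  ∂[1,3,4] = [3,4] − [1,4] + [1,3],
  ∂[2,3,4] = [3,4] − [2,4] + [2,3].
The resulting 10×10 matrix has rank 6, and its Smith normal form has invariant factors (1,1,1,1,1,1).

The boundary map ∂_3: C_3 → C_2 sends each 3-simplex σ to the alternating sum Σ_i (−1)^i (σ with its i-th vertex removed). For instance
  ∂[0,1,2,3] = [1,2,3] − [0,2,3] + [0,1,3] − [0,1,2],
  ∂[0,2,3,4] = [2,3,4] − [0,3,4] + [0,2,4] − [0,2,3].
The 10×5 boundary matrix has rank 4 and Smith normal form diag(1,1,1,1).

Reading off H_k = ker ∂_k / im ∂_{k+1}:

  H_0: rank C_0 − rank ∂_1 = 5 − 4 = 1, and the invariant factors of ∂_1 are all 1, so H_0 ≅ Z.
  H_1: rank ker ∂_1 − rank ∂_2 = (10 − 4) − 6 = 0, and the invariant factors of ∂_2 are all 1, so H_1 ≅ 0.
  H_2: rank ker ∂_2 − rank ∂_3 = (10 − 6) − 4 = 0, and the invariant factors of ∂_3 are all 1, so H_2 ≅ 0.
  H_3: rank ker ∂_3 − rank ∂_4 = (5 − 4) − 0 = 1, and there is no ∂_4, so H_3 ≅ Z.

As a check, the Euler characteristic is 5 − 10 + 10 − 5 = 0, which agrees with 1 − 0 + 0 − 1 = 0.
(K is a triangulation of the 3-sphere S^3.)

H_0 ≅ Z,  H_1 = 0,  H_2 = 0,  H_3 ≅ Z.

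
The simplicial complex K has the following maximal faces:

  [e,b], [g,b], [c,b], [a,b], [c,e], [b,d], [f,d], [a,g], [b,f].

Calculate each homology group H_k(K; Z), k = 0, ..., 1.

H_0 ≅ Z,  H_1 ≅ Z^3.

We work with the vertex ordering a < b < c < d < e < f < g. The simplices of K, each written with vertices in increasing order, are:

  0-simplices (7): a, b, c, d, e, f, g
  1-simplices (9): ab, ag, bc, bd, be, bf, bg, ce, df

so the chain groups are C_0 ≅ Z^7, C_1 ≅ Z^9.

∂_1: C_1 → C_0 sends each edge [p,q] (with p < q) to q − p.
This gives a 7×9 integer matrix of rank 6; reducing to Smith normal form yields diagonal entries (1,1,1,1,1,1).

Computing H_k = (kernel of ∂_k) / (image of ∂_{k+1}):

  H_0: rank C_0 − rank ∂_1 = 7 − 6 = 1, and the invariant factors of ∂_1 are all 1, so H_0 = Z.
  H_1: rank ker ∂_1 − rank ∂_2 = (9 − 6) − 0 = 3, and there is no ∂_2, so H_1 = Z^3.

As a check, the Euler characteristic is 7 − 9 = -2, which agrees with 1 − 3 = -2.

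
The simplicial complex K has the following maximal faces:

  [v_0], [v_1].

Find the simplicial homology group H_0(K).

H_0 ≅ Z^2.

Take the total order v_0 < v_1 on the vertex set. Then K (dimension 0) consists of the simplices:

  0-simplices (2): [v_0], [v_1]

giving chain groups C_0 ≅ Z^2.

Reading off H_k = ker ∂_k / im ∂_{k+1}:

  H_0: rank C_0 − rank ∂_1 = 2 − 0 = 2, and there is no ∂_1, so H_0 = Z^2.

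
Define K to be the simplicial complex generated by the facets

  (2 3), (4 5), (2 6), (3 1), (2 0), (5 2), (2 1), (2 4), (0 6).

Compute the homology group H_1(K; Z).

K has 7 vertices, 9 edges.
rank ∂_1 = 6, rank ∂_2 = 0 ⇒ b_1 = 9 − 6 − 0 = 3. So H_1 = Z^3.

H_1 ≅ Z^3.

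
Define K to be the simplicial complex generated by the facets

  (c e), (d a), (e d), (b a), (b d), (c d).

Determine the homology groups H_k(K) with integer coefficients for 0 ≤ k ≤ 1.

H_0 ≅ Z,  H_1 ≅ Z^2.

We work with the vertex ordering a < b < c < d < e. The simplices of K, each written with vertices in increasing order, are:

  0-simplices (5): a, b, c, d, e
  1-simplices (6): ab, ad, bd, cd, ce, de

giving chain groups C_0 ≅ Z^5, C_1 ≅ Z^6.

The boundary map ∂_1: C_1 → C_0 sends each edge [p,q] (with p < q) to q − p. For instance
  ∂ad = d − a.
As a 5×6 matrix over Z this has rank 4, with invariant factors (1,1,1,1).

From H_k ≅ ker(∂_k) / im(∂_{k+1}) we obtain:

  H_0: rank C_0 − rank ∂_1 = 5 − 4 = 1, and the invariant factors of ∂_1 are all 1, so H_0 ≅ Z.
  H_1: rank ker ∂_1 − rank ∂_2 = (6 − 4) − 0 = 2, and there is no ∂_2, so H_1 ≅ Z^2.

As a check, the Euler characteristic is 5 − 6 = -1, which agrees with 1 − 2 = -1.
(K is a triangulation of a wedge of 2 circles.)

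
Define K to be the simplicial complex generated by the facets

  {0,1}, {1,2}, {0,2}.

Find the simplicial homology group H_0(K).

Take the total order 0 < 1 < 2 on the vertex set. Then K (dimension 1) consists of the simplices:

  0-simplices (3): [0], [1], [2]
  1-simplices (3): [0,1], [0,2], [1,2]

giving chain groups C_0 ≅ Z^3, C_1 ≅ Z^3.

∂_1: C_1 → C_0 is given by ∂[p,q] = [q] − [p]. For instance
  ∂[0,2] = [2] − [0].
This gives a 3×3 integer matrix of rank 2; reducing to Smith normal form yields diagonal entries (1,1).

From H_k ≅ ker(∂_k) / im(∂_{k+1}) we obtain:

  H_0: rank C_0 − rank ∂_1 = 3 − 2 = 1, and the invariant factors of ∂_1 are all 1, so H_0 = Z.

H_0 = Z.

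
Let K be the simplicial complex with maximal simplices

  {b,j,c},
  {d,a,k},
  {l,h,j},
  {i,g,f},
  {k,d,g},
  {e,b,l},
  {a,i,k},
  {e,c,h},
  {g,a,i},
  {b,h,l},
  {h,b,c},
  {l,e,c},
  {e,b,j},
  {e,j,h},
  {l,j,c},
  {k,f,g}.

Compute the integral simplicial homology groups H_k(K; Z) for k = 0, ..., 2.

Fix the vertex order a < b < c < d < e < f < g < h < i < j < k < l and write every simplex with vertices in increasing order. Then dim K = 2 and the simplices of K are:

  0-simplices (12): a, b, c, d, e, f, g, h, i, j, k, l
  1-simplices (27): ad, ag, ai, ak, bc, be, bh, bj, bl, ce, ch, cj, cl, dg, dk, eh, ej, el, fg, fi, fk, gi, gk, hj, hl, ik, jl
  2-simplices (16): adk, agi, aik, bch, bcj, bej, bel, bhl, ceh, cel, cjl, dgk, ehj, fgi, fgk, hjl

Hence C_0 ≅ Z^12, C_1 ≅ Z^27, C_2 ≅ Z^16.

Boundary ∂_1: C_1 → C_0 maps an edge to its endpoints' difference, ∂[p,q] = q − p. For instance
  ∂hj = j − h.
This gives a 12×27 integer matrix of rank 10; reducing to Smith normal form yields diagonal entries (1,1,1,1,1,1,1,1,1,1).

The boundary map ∂_2: C_2 → C_1 sends each 2-simplex [p,q,r] to [q,r] − [p,r] + [p,q]. For instance
  ∂aik = ik − ak + ai,
  ∂bej = ej − bj + be.
The 27×16 boundary matrix has rank 16 and Smith normal form diag(1,1,1,1,1,1,1,1,1,1,1,1,1,1,1,2).

Reading off H_k = ker ∂_k / im ∂_{k+1}:

  H_0: rank C_0 − rank ∂_1 = 12 − 10 = 2, and the invariant factors of ∂_1 are all 1, so H_0 ≅ Z^2.
  H_1: rank ker ∂_1 − rank ∂_2 = (27 − 10) − 16 = 1, and ∂_2 has invariant factor 2 > 1, so H_1 ≅ Z ⊕ Z_2.
  H_2: rank ker ∂_2 − rank ∂_3 = (16 − 16) − 0 = 0, and there is no ∂_3, so H_2 ≅ 0.

H_0 = Z^2,  H_1 = Z ⊕ Z_2,  H_2 = 0.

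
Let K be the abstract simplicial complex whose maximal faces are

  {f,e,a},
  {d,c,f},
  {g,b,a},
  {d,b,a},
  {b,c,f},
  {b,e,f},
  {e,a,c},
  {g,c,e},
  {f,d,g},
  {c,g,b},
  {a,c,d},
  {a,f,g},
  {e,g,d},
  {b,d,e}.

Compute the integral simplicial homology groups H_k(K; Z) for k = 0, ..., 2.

H_0 = Z,  H_1 = Z^2,  H_2 = Z.

Take the total order a < b < c < d < e < f < g on the vertex set. Then K (dimension 2) consists of the simplices:

  0-simplices (7): a, b, c, d, e, f, g
  1-simplices (21): ab, ac, ad, ae, af, ag, bc, bd, be, bf, bg, cd, ce, cf, cg, de, df, dg, ef, eg, fg
  2-simplices (14): abd, abg, acd, ace, aef, afg, bcf, bcg, bde, bef, cdf, ceg, deg, dfg

so the chain groups are C_0 ≅ Z^7, C_1 ≅ Z^21, C_2 ≅ Z^14.

Boundary ∂_1: C_1 → C_0 is given by ∂[p,q] = [q] − [p]. For instance
  ∂bd = d − b.
The resulting 7×21 matrix has rank 6, and its Smith normal form has invariant factors (1,1,1,1,1,1).

∂_2: C_2 → C_1 sends each 2-simplex [p,q,r] to [q,r] − [p,r] + [p,q]. For instance
  ∂cdf = df − cf + cd,
  ∂ceg = eg − cg + ce.
The 21×14 boundary matrix has rank 13 and Smith normal form diag(1,1,1,1,1,1,1,1,1,1,1,1,1).

Computing H_k = (kernel of ∂_k) / (image of ∂_{k+1}):

  H_0: rank C_0 − rank ∂_1 = 7 − 6 = 1, and the invariant factors of ∂_1 are all 1, so H_0 ≅ Z.
  H_1: rank ker ∂_1 − rank ∂_2 = (21 − 6) − 13 = 2, and the invariant factors of ∂_2 are all 1, so H_1 ≅ Z^2.
  H_2: rank ker ∂_2 − rank ∂_3 = (14 − 13) − 0 = 1, and there is no ∂_3, so H_2 ≅ Z.

(K is a triangulation of the torus T^2.)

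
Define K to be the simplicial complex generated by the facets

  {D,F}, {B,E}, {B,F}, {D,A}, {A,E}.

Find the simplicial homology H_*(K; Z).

We work with the vertex ordering A < B < D < E < F. The simplices of K, each written with vertices in increasing order, are:

  0-simplices (5): A, B, D, E, F
  1-simplices (5): AD, AE, BE, BF, DF

Hence C_0 ≅ Z^5, C_1 ≅ Z^5.

∂_1: C_1 → C_0 maps an edge to its endpoints' difference, ∂[p,q] = q − p. For instance
  ∂BE = E − B.
The 5×5 boundary matrix has rank 4 and Smith normal form diag(1,1,1,1).

Reading off H_k = ker ∂_k / im ∂_{k+1}:

  H_0: rank C_0 − rank ∂_1 = 5 − 4 = 1, and the invariant factors of ∂_1 are all 1, so H_0 ≅ Z.
  H_1: rank ker ∂_1 − rank ∂_2 = (5 − 4) − 0 = 1, and there is no ∂_2, so H_1 ≅ Z.

H_0 ≅ Z,  H_1 ≅ Z.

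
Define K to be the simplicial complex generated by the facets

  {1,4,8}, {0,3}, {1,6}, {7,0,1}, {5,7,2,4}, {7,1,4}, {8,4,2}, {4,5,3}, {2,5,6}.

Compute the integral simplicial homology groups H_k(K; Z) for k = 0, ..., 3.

H_0 ≅ Z,  H_1 ≅ Z^2,  H_2 = 0,  H_3 = 0.

We work with the vertex ordering 0 < 1 < 2 < 3 < 4 < 5 < 6 < 7 < 8. The simplices of K, each written with vertices in increasing order, are:

  0-simplices (9): [0], [1], [2], [3], [4], [5], [6], [7], [8]
  1-simplices (19): [0,1], [0,3], [0,7], [1,4], [1,6], [1,7], [1,8], [2,4], [2,5], [2,6], [2,7], [2,8], [3,4], [3,5], [4,5], [4,7], [4,8], [5,6], [5,7]
  2-simplices (10): [0,1,7], [1,4,7], [1,4,8], [2,4,5], [2,4,7], [2,4,8], [2,5,6], [2,5,7], [3,4,5], [4,5,7]
  3-simplices (1): [2,4,5,7]

so the chain groups are C_0 ≅ Z^9, C_1 ≅ Z^19, C_2 ≅ Z^10, C_3 ≅ Z^1.

∂_1: C_1 → C_0 maps an edge to its endpoints' difference, ∂[p,q] = q − p. For instance
  ∂[1,4] = [4] − [1].
This gives a 9×19 integer matrix of rank 8; reducing to Smith normal form yields diagonal entries (1,1,1,1,1,1,1,1).

∂_2: C_2 → C_1 acts by ∂[p,q,r] = [q,r] − [p,r] + [p,q]. For instance
  ∂[0,1,7] = [1,7] − [0,7] + [0,1],
  ∂[2,5,6] = [5,6] − [2,6] + [2,5].
The 19×10 boundary matrix has rank 9 and Smith normal form diag(1,1,1,1,1,1,1,1,1).

Boundary ∂_3: C_3 → C_2 sends each 3-simplex σ to the alternating sum Σ_i (−1)^i (σ with its i-th vertex removed). For instance
  ∂[2,4,5,7] = [4,5,7] − [2,5,7] + [2,4,7] − [2,4,5].
The resulting 10×1 matrix has rank 1, and its Smith normal form has invariant factors (1).

Reading off H_k = ker ∂_k / im ∂_{k+1}:

  H_0: rank C_0 − rank ∂_1 = 9 − 8 = 1, and the invariant factors of ∂_1 are all 1, so H_0 ≅ Z.
  H_1: rank ker ∂_1 − rank ∂_2 = (19 − 8) − 9 = 2, and the invariant factors of ∂_2 are all 1, so H_1 ≅ Z^2.
  H_2: rank ker ∂_2 − rank ∂_3 = (10 − 9) − 1 = 0, and the invariant factors of ∂_3 are all 1, so H_2 ≅ 0.
  H_3: rank ker ∂_3 − rank ∂_4 = (1 − 1) − 0 = 0, and there is no ∂_4, so H_3 ≅ 0.

As a check, the Euler characteristic is 9 − 19 + 10 − 1 = -1, which agrees with 1 − 2 + 0 − 0 = -1.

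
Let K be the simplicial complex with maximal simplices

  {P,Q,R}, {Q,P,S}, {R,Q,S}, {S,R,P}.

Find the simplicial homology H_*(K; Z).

Take the total order P < Q < R < S on the vertex set. Then K (dimension 2) consists of the simplices:

  0-simplices (4): P, Q, R, S
  1-simplices (6): PQ, PR, PS, QR, QS, RS
  2-simplices (4): PQR, PQS, PRS, QRS

so the chain groups are C_0 ≅ Z^4, C_1 ≅ Z^6, C_2 ≅ Z^4.

The boundary map ∂_1: C_1 → C_0 maps an edge to its endpoints' difference, ∂[p,q] = q − p.
The 4×6 boundary matrix has rank 3 and Smith normal form diag(1,1,1).

Boundary ∂_2: C_2 → C_1 maps a triangle to the signed sum of its edges. For instance
  ∂PQR = QR − PR + PQ,
  ∂PRS = RS − PS + PR.
The 6×4 boundary matrix has rank 3 and Smith normal form diag(1,1,1).

From H_k ≅ ker(∂_k) / im(∂_{k+1}) we obtain:

  H_0: rank C_0 − rank ∂_1 = 4 − 3 = 1, and the invariant factors of ∂_1 are all 1, so H_0 = Z.
  H_1: rank ker ∂_1 − rank ∂_2 = (6 − 3) − 3 = 0, and the invariant factors of ∂_2 are all 1, so H_1 = 0.
  H_2: rank ker ∂_2 − rank ∂_3 = (4 − 3) − 0 = 1, and there is no ∂_3, so H_2 = Z.

H_0 = Z,  H_1 = 0,  H_2 = Z.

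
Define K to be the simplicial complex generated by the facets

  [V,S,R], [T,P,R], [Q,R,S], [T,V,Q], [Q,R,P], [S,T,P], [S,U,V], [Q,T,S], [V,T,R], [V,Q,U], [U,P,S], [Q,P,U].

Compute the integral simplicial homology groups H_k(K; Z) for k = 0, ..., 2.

H_0 ≅ Z,  H_1 ≅ Z_2,  H_2 = 0.

Order the vertices as P < Q < R < S < T < U < V. Listing each simplex with vertices in this order, K has dimension 2 with simplices:

  0-simplices (7): P, Q, R, S, T, U, V
  1-simplices (18): PQ, PR, PS, PT, PU, QR, QS, QT, QU, QV, RS, RT, RV, ST, SU, SV, TV, UV
  2-simplices (12): PQR, PQU, PRT, PST, PSU, QRS, QST, QTV, QUV, RSV, RTV, SUV

giving chain groups C_0 ≅ Z^7, C_1 ≅ Z^18, C_2 ≅ Z^12.

Boundary ∂_1: C_1 → C_0 is given by ∂[p,q] = [q] − [p]. For instance
  ∂PQ = Q − P.
The 7×18 boundary matrix has rank 6 and Smith normal form diag(1,1,1,1,1,1).

Boundary ∂_2: C_2 → C_1 sends each 2-simplex [p,q,r] to [q,r] − [p,r] + [p,q]. For instance
  ∂QST = ST − QT + QS,
  ∂RSV = SV − RV + RS.
The 18×12 boundary matrix has rank 12 and Smith normal form diag(1,1,1,1,1,1,1,1,1,1,1,2).

Now H_k = ker ∂_k / im ∂_{k+1}, so:

  H_0: rank C_0 − rank ∂_1 = 7 − 6 = 1, and the invariant factors of ∂_1 are all 1, so H_0 = Z.
  H_1: rank ker ∂_1 − rank ∂_2 = (18 − 6) − 12 = 0, and ∂_2 has invariant factor 2 > 1, so H_1 = Z_2.
  H_2: rank ker ∂_2 − rank ∂_3 = (12 − 12) − 0 = 0, and there is no ∂_3, so H_2 = 0.

(K is a triangulation of the real projective plane RP^2.)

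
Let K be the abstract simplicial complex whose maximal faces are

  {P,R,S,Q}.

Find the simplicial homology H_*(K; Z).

H_0 ≅ Z,  H_1 = 0,  H_2 = 0,  H_3 = 0.

We work with the vertex ordering P < Q < R < S. The simplices of K, each written with vertices in increasing order, are:

  0-simplices (4): P, Q, R, S
  1-simplices (6): PQ, PR, PS, QR, QS, RS
  2-simplices (4): PQR, PQS, PRS, QRS
  3-simplices (1): PQRS

giving chain groups C_0 ≅ Z^4, C_1 ≅ Z^6, C_2 ≅ Z^4, C_3 ≅ Z^1.

The boundary map ∂_1: C_1 → C_0 maps an edge to its endpoints' difference, ∂[p,q] = q − p. For instance
  ∂PR = R − P.
The resulting 4×6 matrix has rank 3, and its Smith normal form has invariant factors (1,1,1).

The boundary map ∂_2: C_2 → C_1 sends each 2-simplex [p,q,r] to [q,r] − [p,r] + [p,q]. For instance
  ∂QRS = RS − QS + QR,
  ∂PRS = RS − PS + PR.
The 6×4 boundary matrix has rank 3 and Smith normal form diag(1,1,1).

The boundary map ∂_3: C_3 → C_2 sends each 3-simplex σ to the alternating sum Σ_i (−1)^i (σ with its i-th vertex removed). For instance
  ∂PQRS = QRS − PRS + PQS − PQR.
This gives a 4×1 integer matrix of rank 1; reducing to Smith normal form yields diagonal entries (1).

Reading off H_k = ker ∂_k / im ∂_{k+1}:

  H_0: rank C_0 − rank ∂_1 = 4 − 3 = 1, and the invariant factors of ∂_1 are all 1, so H_0 ≅ Z.
  H_1: rank ker ∂_1 − rank ∂_2 = (6 − 3) − 3 = 0, and the invariant factors of ∂_2 are all 1, so H_1 ≅ 0.
  H_2: rank ker ∂_2 − rank ∂_3 = (4 − 3) − 1 = 0, and the invariant factors of ∂_3 are all 1, so H_2 ≅ 0.
  H_3: rank ker ∂_3 − rank ∂_4 = (1 − 1) − 0 = 0, and there is no ∂_4, so H_3 ≅ 0.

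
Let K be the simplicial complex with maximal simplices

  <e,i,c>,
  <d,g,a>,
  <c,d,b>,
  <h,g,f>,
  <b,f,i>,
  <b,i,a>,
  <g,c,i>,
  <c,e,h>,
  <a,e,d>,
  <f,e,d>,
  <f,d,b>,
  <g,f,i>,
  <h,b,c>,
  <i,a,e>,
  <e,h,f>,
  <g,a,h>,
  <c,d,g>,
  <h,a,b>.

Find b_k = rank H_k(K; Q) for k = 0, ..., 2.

Take the total order a < b < c < d < e < f < g < h < i on the vertex set. Then K (dimension 2) consists of the simplices:

  0-simplices (9): a, b, c, d, e, f, g, h, i
  1-simplices (27): ab, ad, ae, ag, ah, ai, bc, bd, bf, bh, bi, cd, ce, cg, ch, ci, de, df, dg, ef, eh, ei, fg, fh, fi, gh, gi
  2-simplices (18): abh, abi, ade, adg, aei, agh, bcd, bch, bdf, bfi, cdg, ceh, cei, cgi, def, efh, fgh, fgi

Hence C_0 ≅ Z^9, C_1 ≅ Z^27, C_2 ≅ Z^18.

Boundary ∂_1: C_1 → C_0 maps an edge to its endpoints' difference, ∂[p,q] = q − p.
As a 9×27 matrix over Z this has rank 8, with invariant factors (1,1,1,1,1,1,1,1).

∂_2: C_2 → C_1 acts by ∂[p,q,r] = [q,r] − [p,r] + [p,q]. For instance
  ∂abi = bi − ai + ab,
  ∂bch = ch − bh + bc.
The 27×18 boundary matrix has rank 17 and Smith normal form diag(1,1,1,1,1,1,1,1,1,1,1,1,1,1,1,1,1).

Now H_k = ker ∂_k / im ∂_{k+1}, so:

  H_0: rank C_0 − rank ∂_1 = 9 − 8 = 1, and the invariant factors of ∂_1 are all 1, so H_0 ≅ Z.
  H_1: rank ker ∂_1 − rank ∂_2 = (27 − 8) − 17 = 2, and the invariant factors of ∂_2 are all 1, so H_1 ≅ Z^2.
  H_2: rank ker ∂_2 − rank ∂_3 = (18 − 17) − 0 = 1, and there is no ∂_3, so H_2 ≅ Z.

Hence the Betti numbers are b_0 = 1, b_1 = 2, b_2 = 1.

b_0 = 1, b_1 = 2, b_2 = 1.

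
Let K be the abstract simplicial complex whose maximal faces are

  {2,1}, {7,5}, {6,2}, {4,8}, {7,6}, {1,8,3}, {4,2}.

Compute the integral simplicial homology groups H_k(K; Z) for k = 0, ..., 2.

K has 8 vertices, 9 edges, 1 triangle.
rank ∂_0 = 0, rank ∂_1 = 7 ⇒ b_0 = 8 − 0 − 7 = 1; all invariant factors of ∂_1 are 1 so no torsion. So H_0 ≅ Z.
rank ∂_1 = 7, rank ∂_2 = 1 ⇒ b_1 = 9 − 7 − 1 = 1; all invariant factors of ∂_2 are 1 so no torsion. So H_1 ≅ Z.
rank ∂_2 = 1, rank ∂_3 = 0 ⇒ b_2 = 1 − 1 − 0 = 0. So H_2 ≅ 0.

H_0 ≅ Z,  H_1 ≅ Z,  H_2 = 0.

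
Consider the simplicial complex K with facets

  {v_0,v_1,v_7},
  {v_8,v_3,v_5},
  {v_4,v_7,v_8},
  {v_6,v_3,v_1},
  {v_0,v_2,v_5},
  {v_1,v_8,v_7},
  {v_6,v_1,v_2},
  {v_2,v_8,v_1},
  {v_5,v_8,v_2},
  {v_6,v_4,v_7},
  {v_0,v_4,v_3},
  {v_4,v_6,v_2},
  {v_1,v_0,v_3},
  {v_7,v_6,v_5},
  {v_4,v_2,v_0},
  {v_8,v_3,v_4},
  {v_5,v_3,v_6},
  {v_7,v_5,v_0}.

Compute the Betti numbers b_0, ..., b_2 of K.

K has 9 vertices, 27 edges, 18 triangles.
rank ∂_0 = 0, rank ∂_1 = 8 ⇒ b_0 = 9 − 0 − 8 = 1; all invariant factors of ∂_1 are 1 so no torsion. So H_0 ≅ Z.
rank ∂_1 = 8, rank ∂_2 = 17 ⇒ b_1 = 27 − 8 − 17 = 2; all invariant factors of ∂_2 are 1 so no torsion. So H_1 ≅ Z^2.
rank ∂_2 = 17, rank ∂_3 = 0 ⇒ b_2 = 18 − 17 − 0 = 1. So H_2 ≅ Z.

b_0 = 1, b_1 = 2, b_2 = 1.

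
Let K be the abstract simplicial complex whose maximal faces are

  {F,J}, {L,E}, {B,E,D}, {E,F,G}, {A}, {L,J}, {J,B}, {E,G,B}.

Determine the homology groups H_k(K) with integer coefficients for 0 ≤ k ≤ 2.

K has 8 vertices, 11 edges, 3 triangles.
rank ∂_0 = 0, rank ∂_1 = 6 ⇒ b_0 = 8 − 0 − 6 = 2; all invariant factors of ∂_1 are 1 so no torsion. So H_0 ≅ Z^2.
rank ∂_1 = 6, rank ∂_2 = 3 ⇒ b_1 = 11 − 6 − 3 = 2; all invariant factors of ∂_2 are 1 so no torsion. So H_1 ≅ Z^2.
rank ∂_2 = 3, rank ∂_3 = 0 ⇒ b_2 = 3 − 3 − 0 = 0. So H_2 ≅ 0.

H_0 ≅ Z^2,  H_1 ≅ Z^2,  H_2 = 0.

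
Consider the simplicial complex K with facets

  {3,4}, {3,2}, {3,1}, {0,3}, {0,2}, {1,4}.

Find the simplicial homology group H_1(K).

K has 5 vertices, 6 edges.
rank ∂_1 = 4, rank ∂_2 = 0 ⇒ b_1 = 6 − 4 − 0 = 2. So H_1 = Z^2.

H_1 ≅ Z^2.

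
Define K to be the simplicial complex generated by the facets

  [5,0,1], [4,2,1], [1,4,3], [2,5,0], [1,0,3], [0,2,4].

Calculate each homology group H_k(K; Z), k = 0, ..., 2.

We work with the vertex ordering 0 < 1 < 2 < 3 < 4 < 5. The simplices of K, each written with vertices in increasing order, are:

  0-simplices (6): [0], [1], [2], [3], [4], [5]
  1-simplices (12): [0,1], [0,2], [0,3], [0,4], [0,5], [1,2], [1,3], [1,4], [1,5], [2,4], [2,5], [3,4]
  2-simplices (6): [0,1,3], [0,1,5], [0,2,4], [0,2,5], [1,2,4], [1,3,4]

Hence C_0 ≅ Z^6, C_1 ≅ Z^12, C_2 ≅ Z^6.

The boundary map ∂_1: C_1 → C_0 sends each edge [p,q] (with p < q) to q − p. For instance
  ∂[3,4] = [4] − [3].
This gives a 6×12 integer matrix of rank 5; reducing to Smith normal form yields diagonal entries (1,1,1,1,1).

The boundary map ∂_2: C_2 → C_1 acts by ∂[p,q,r] = [q,r] − [p,r] + [p,q]. For instance
  ∂[0,1,5] = [1,5] − [0,5] + [0,1],
  ∂[0,2,5] = [2,5] − [0,5] + [0,2].
The 12×6 boundary matrix has rank 6 and Smith normal form diag(1,1,1,1,1,1).

From H_k ≅ ker(∂_k) / im(∂_{k+1}) we obtain:

  H_0: rank C_0 − rank ∂_1 = 6 − 5 = 1, and the invariant factors of ∂_1 are all 1, so H_0 ≅ Z.
  H_1: rank ker ∂_1 − rank ∂_2 = (12 − 5) − 6 = 1, and the invariant factors of ∂_2 are all 1, so H_1 ≅ Z.
  H_2: rank ker ∂_2 − rank ∂_3 = (6 − 6) − 0 = 0, and there is no ∂_3, so H_2 ≅ 0.

H_0 = Z,  H_1 = Z,  H_2 = 0.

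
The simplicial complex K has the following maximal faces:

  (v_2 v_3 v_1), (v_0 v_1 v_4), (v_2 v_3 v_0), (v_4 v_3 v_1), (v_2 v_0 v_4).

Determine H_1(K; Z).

H_1 = Z.

We work with the vertex ordering v_0 < v_1 < v_2 < v_3 < v_4. The simplices of K, each written with vertices in increasing order, are:

  0-simplices (5): [v_0], [v_1], [v_2], [v_3], [v_4]
  1-simplices (10): [v_0,v_1], [v_0,v_2], [v_0,v_3], [v_0,v_4], [v_1,v_2], [v_1,v_3], [v_1,v_4], [v_2,v_3], [v_2,v_4], [v_3,v_4]
  2-simplices (5): [v_0,v_1,v_4], [v_0,v_2,v_3], [v_0,v_2,v_4], [v_1,v_2,v_3], [v_1,v_3,v_4]

giving chain groups C_0 ≅ Z^5, C_1 ≅ Z^10, C_2 ≅ Z^5.

Boundary ∂_1: C_1 → C_0 is given by ∂[p,q] = [q] − [p]. For instance
  ∂[v_0,v_4] = [v_4] − [v_0].
The 5×10 boundary matrix has rank 4 and Smith normal form diag(1,1,1,1).

Boundary ∂_2: C_2 → C_1 maps a triangle to the signed sum of its edges. For instance
  ∂[v_0,v_1,v_4] = [v_1,v_4] − [v_0,v_4] + [v_0,v_1],
  ∂[v_0,v_2,v_3] = [v_2,v_3] − [v_0,v_3] + [v_0,v_2].
The 10×5 boundary matrix has rank 5 and Smith normal form diag(1,1,1,1,1).

From H_k ≅ ker(∂_k) / im(∂_{k+1}) we obtain:

  H_1: rank ker ∂_1 − rank ∂_2 = (10 − 4) − 5 = 1, and the invariant factors of ∂_2 are all 1, so H_1 ≅ Z.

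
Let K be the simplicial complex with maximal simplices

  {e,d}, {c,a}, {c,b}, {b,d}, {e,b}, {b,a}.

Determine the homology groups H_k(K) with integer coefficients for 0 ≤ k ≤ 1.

We work with the vertex ordering a < b < c < d < e. The simplices of K, each written with vertices in increasing order, are:

  0-simplices (5): a, b, c, d, e
  1-simplices (6): ab, ac, bc, bd, be, de

giving chain groups C_0 ≅ Z^5, C_1 ≅ Z^6.

Boundary ∂_1: C_1 → C_0 sends each edge [p,q] (with p < q) to q − p.
This gives a 5×6 integer matrix of rank 4; reducing to Smith normal form yields diagonal entries (1,1,1,1).

Computing H_k = (kernel of ∂_k) / (image of ∂_{k+1}):

  H_0: rank C_0 − rank ∂_1 = 5 − 4 = 1, and the invariant factors of ∂_1 are all 1, so H_0 = Z.
  H_1: rank ker ∂_1 − rank ∂_2 = (6 − 4) − 0 = 2, and there is no ∂_2, so H_1 = Z^2.

H_0 = Z,  H_1 = Z^2.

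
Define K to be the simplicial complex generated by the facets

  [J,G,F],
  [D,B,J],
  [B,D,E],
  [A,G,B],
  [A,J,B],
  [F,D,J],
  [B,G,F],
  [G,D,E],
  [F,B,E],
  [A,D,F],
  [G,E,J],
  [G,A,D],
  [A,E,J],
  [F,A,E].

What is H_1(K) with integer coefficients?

Order the vertices as A < B < D < E < F < G < J. Listing each simplex with vertices in this order, K has dimension 2 with simplices:

  0-simplices (7): A, B, D, E, F, G, J
  1-simplices (21): AB, AD, AE, AF, AG, AJ, BD, BE, BF, BG, BJ, DE, DF, DG, DJ, EF, EG, EJ, FG, FJ, GJ
  2-simplices (14): ABG, ABJ, ADF, ADG, AEF, AEJ, BDE, BDJ, BEF, BFG, DEG, DFJ, EGJ, FGJ

giving chain groups C_0 ≅ Z^7, C_1 ≅ Z^21, C_2 ≅ Z^14.

The boundary map ∂_1: C_1 → C_0 maps an edge to its endpoints' difference, ∂[p,q] = q − p.
As a 7×21 matrix over Z this has rank 6, with invariant factors (1,1,1,1,1,1).

The boundary map ∂_2: C_2 → C_1 maps a triangle to the signed sum of its edges. For instance
  ∂BEF = EF − BF + BE,
  ∂BDE = DE − BE + BD.
The resulting 21×14 matrix has rank 13, and its Smith normal form has invariant factors (1,1,1,1,1,1,1,1,1,1,1,1,1).

Computing H_k = (kernel of ∂_k) / (image of ∂_{k+1}):

  H_1: rank ker ∂_1 − rank ∂_2 = (21 − 6) − 13 = 2, and the invariant factors of ∂_2 are all 1, so H_1 = Z^2.

(K is a triangulation of the torus T^2.)

H_1 = Z^2.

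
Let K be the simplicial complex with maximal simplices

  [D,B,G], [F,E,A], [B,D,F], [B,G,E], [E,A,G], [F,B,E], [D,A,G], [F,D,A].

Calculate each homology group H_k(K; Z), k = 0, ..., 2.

H_0 = Z,  H_1 = 0,  H_2 = Z.

Order the vertices as A < B < D < E < F < G. Listing each simplex with vertices in this order, K has dimension 2 with simplices:

  0-simplices (6): A, B, D, E, F, G
  1-simplices (12): AD, AE, AF, AG, BD, BE, BF, BG, DF, DG, EF, EG
  2-simplices (8): ADF, ADG, AEF, AEG, BDF, BDG, BEF, BEG

giving chain groups C_0 ≅ Z^6, C_1 ≅ Z^12, C_2 ≅ Z^8.

The boundary map ∂_1: C_1 → C_0 is given by ∂[p,q] = [q] − [p].
The resulting 6×12 matrix has rank 5, and its Smith normal form has invariant factors (1,1,1,1,1).

The boundary map ∂_2: C_2 → C_1 acts by ∂[p,q,r] = [q,r] − [p,r] + [p,q]. For instance
  ∂BEF = EF − BF + BE,
  ∂ADG = DG − AG + AD.
The 12×8 boundary matrix has rank 7 and Smith normal form diag(1,1,1,1,1,1,1).

From H_k ≅ ker(∂_k) / im(∂_{k+1}) we obtain:

  H_0: rank C_0 − rank ∂_1 = 6 − 5 = 1, and the invariant factors of ∂_1 are all 1, so H_0 ≅ Z.
  H_1: rank ker ∂_1 − rank ∂_2 = (12 − 5) − 7 = 0, and the invariant factors of ∂_2 are all 1, so H_1 ≅ 0.
  H_2: rank ker ∂_2 − rank ∂_3 = (8 − 7) − 0 = 1, and there is no ∂_3, so H_2 ≅ Z.

As a check, the Euler characteristic is 6 − 12 + 8 = 2, which agrees with 1 − 0 + 1 = 2.
(K is a triangulation of the 2-sphere S^2.)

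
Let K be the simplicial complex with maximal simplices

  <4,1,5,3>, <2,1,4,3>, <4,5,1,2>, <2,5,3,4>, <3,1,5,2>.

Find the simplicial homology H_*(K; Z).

Order the vertices as 1 < 2 < 3 < 4 < 5. Listing each simplex with vertices in this order, K has dimension 3 with simplices:

  0-simplices (5): [1], [2], [3], [4], [5]
  1-simplices (10): [1,2], [1,3], [1,4], [1,5], [2,3], [2,4], [2,5], [3,4], [3,5], [4,5]
  2-simplices (10): [1,2,3], [1,2,4], [1,2,5], [1,3,4], [1,3,5], [1,4,5], [2,3,4], [2,3,5], [2,4,5], [3,4,5]
  3-simplices (5): [1,2,3,4], [1,2,3,5], [1,2,4,5], [1,3,4,5], [2,3,4,5]

giving chain groups C_0 ≅ Z^5, C_1 ≅ Z^10, C_2 ≅ Z^10, C_3 ≅ Z^5.

∂_1: C_1 → C_0 is given by ∂[p,q] = [q] − [p].
The 5×10 boundary matrix has rank 4 and Smith normal form diag(1,1,1,1).

The boundary map ∂_2: C_2 → C_1 maps a triangle to the signed sum of its edges. For instance
  ∂[2,3,4] = [3,4] − [2,4] + [2,3],
  ∂[1,3,5] = [3,5] − [1,5] + [1,3].
The resulting 10×10 matrix has rank 6, and its Smith normal form has invariant factors (1,1,1,1,1,1).

The boundary map ∂_3: C_3 → C_2 sends each 3-simplex σ to the alternating sum Σ_i (−1)^i (σ with its i-th vertex removed). For instance
  ∂[1,2,3,4] = [2,3,4] − [1,3,4] + [1,2,4] − [1,2,3],
  ∂[2,3,4,5] = [3,4,5] − [2,4,5] + [2,3,5] − [2,3,4].
This gives a 10×5 integer matrix of rank 4; reducing to Smith normal form yields diagonal entries (1,1,1,1).

Reading off H_k = ker ∂_k / im ∂_{k+1}:

  H_0: rank C_0 − rank ∂_1 = 5 − 4 = 1, and the invariant factors of ∂_1 are all 1, so H_0 = Z.
  H_1: rank ker ∂_1 − rank ∂_2 = (10 − 4) − 6 = 0, and the invariant factors of ∂_2 are all 1, so H_1 = 0.
  H_2: rank ker ∂_2 − rank ∂_3 = (10 − 6) − 4 = 0, and the invariant factors of ∂_3 are all 1, so H_2 = 0.
  H_3: rank ker ∂_3 − rank ∂_4 = (5 − 4) − 0 = 1, and there is no ∂_4, so H_3 = Z.

As a check, the Euler characteristic is 5 − 10 + 10 − 5 = 0, which agrees with 1 − 0 + 0 − 1 = 0.

H_0 = Z,  H_1 = 0,  H_2 = 0,  H_3 = Z.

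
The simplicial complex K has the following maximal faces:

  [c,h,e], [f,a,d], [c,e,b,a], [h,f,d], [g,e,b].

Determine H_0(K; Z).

H_0 = Z.

Order the vertices as a < b < c < d < e < f < g < h. Listing each simplex with vertices in this order, K has dimension 3 with simplices:

  0-simplices (8): a, b, c, d, e, f, g, h
  1-simplices (15): ab, ac, ad, ae, af, bc, be, bg, ce, ch, df, dh, eg, eh, fh
  2-simplices (8): abc, abe, ace, adf, bce, beg, ceh, dfh
  3-simplices (1): abce

Hence C_0 ≅ Z^8, C_1 ≅ Z^15, C_2 ≅ Z^8, C_3 ≅ Z^1.

Boundary ∂_1: C_1 → C_0 maps an edge to its endpoints' difference, ∂[p,q] = q − p. For instance
  ∂eg = g − e.
This gives a 8×15 integer matrix of rank 7; reducing to Smith normal form yields diagonal entries (1,1,1,1,1,1,1).

Boundary ∂_2: C_2 → C_1 acts by ∂[p,q,r] = [q,r] − [p,r] + [p,q]. For instance
  ∂dfh = fh − dh + df,
  ∂ace = ce − ae + ac.
The resulting 15×8 matrix has rank 7, and its Smith normal form has invariant factors (1,1,1,1,1,1,1).

∂_3: C_3 → C_2 sends each 3-simplex σ to the alternating sum Σ_i (−1)^i (σ with its i-th vertex removed). For instance
  ∂abce = bce − ace + abe − abc.
The resulting 8×1 matrix has rank 1, and its Smith normal form has invariant factors (1).

Now H_k = ker ∂_k / im ∂_{k+1}, so:

  H_0: rank C_0 − rank ∂_1 = 8 − 7 = 1, and the invariant factors of ∂_1 are all 1, so H_0 = Z.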